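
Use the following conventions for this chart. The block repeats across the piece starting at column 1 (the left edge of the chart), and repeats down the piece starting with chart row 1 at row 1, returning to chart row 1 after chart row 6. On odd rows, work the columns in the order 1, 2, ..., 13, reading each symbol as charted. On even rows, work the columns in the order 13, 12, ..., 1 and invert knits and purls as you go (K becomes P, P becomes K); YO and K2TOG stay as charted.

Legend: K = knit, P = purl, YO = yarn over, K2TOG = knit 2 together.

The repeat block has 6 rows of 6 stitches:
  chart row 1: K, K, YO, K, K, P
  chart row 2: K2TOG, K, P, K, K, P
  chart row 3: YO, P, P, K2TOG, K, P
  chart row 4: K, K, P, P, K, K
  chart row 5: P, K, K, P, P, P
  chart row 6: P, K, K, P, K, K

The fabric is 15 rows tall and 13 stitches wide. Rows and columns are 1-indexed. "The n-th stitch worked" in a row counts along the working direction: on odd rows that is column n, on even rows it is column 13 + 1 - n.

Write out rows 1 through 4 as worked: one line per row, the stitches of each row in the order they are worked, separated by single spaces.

Row 1: chart row 1, RS - tile across columns 1-13 and work as-is.
Row 2: chart row 2, WS - tiled (columns 1-13): K2TOG K P K K P K2TOG K P K K P K2TOG; work from column 13 back to 1 with K<->P swapped.
Row 3: chart row 3, RS - tile across columns 1-13 and work as-is.
Row 4: chart row 4, WS - tiled (columns 1-13): K K P P K K K K P P K K K; work from column 13 back to 1 with K<->P swapped.

Rows as worked:
K K YO K K P K K YO K K P K
K2TOG K P P K P K2TOG K P P K P K2TOG
YO P P K2TOG K P YO P P K2TOG K P YO
P P P K K P P P P K K P P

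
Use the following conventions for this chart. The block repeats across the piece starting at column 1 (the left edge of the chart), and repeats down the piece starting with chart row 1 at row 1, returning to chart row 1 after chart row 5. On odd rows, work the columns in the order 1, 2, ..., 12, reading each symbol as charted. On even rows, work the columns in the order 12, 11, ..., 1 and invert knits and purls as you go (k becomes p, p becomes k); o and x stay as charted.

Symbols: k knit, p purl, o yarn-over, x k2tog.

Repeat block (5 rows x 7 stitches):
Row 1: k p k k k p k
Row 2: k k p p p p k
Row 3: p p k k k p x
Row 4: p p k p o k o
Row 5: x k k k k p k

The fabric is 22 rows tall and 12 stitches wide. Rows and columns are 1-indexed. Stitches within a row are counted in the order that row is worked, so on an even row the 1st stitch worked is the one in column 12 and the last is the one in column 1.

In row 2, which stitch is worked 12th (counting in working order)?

For row 2: chart row = ((2-1) mod 5) + 1 = 2; this is a WS (even) row.
Chart row 2 tiled across columns 1-12: k k p p p p k k k p p p
WS row: flip the tiled sequence (start at column 12) and apply k<->p; o and x stay.
Row 2 as worked: k k k p p p k k k k p p
Counting 12 along the worked row gives p.

Result:
p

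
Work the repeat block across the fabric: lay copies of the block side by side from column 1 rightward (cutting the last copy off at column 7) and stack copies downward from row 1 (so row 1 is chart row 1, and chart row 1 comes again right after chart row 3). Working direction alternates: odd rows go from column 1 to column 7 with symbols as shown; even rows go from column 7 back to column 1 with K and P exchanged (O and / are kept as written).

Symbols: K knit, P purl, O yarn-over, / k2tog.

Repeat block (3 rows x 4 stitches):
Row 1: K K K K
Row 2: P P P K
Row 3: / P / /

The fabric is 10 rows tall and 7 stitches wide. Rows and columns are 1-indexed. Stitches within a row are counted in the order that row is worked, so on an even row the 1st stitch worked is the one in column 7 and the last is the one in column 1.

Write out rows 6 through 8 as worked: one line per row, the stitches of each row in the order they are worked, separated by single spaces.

Row 6: chart row 3, WS - tiled (columns 1-7): / P / / / P /; work from column 7 back to 1 with K<->P swapped.
Row 7: chart row 1, RS - tile across columns 1-7 and work as-is.
Row 8: chart row 2, WS - tiled (columns 1-7): P P P K P P P; work from column 7 back to 1 with K<->P swapped.

== ROWS AS WORKED ==
/ K / / / K /
K K K K K K K
K K K P K K K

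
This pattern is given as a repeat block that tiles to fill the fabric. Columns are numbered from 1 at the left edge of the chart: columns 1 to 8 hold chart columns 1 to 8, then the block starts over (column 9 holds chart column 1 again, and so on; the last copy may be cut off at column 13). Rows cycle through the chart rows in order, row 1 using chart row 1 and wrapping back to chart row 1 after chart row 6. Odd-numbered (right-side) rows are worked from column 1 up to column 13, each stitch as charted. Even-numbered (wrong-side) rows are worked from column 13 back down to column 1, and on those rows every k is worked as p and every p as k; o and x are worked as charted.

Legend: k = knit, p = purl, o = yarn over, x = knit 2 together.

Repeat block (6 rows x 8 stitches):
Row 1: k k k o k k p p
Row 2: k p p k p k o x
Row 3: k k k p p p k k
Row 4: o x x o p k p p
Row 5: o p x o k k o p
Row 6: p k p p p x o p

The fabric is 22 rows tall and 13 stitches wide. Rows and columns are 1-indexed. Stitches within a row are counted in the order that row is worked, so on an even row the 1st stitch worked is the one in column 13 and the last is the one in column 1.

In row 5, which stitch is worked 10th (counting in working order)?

Row 5: (5-1) mod 6 = 4, so use chart row 5. Odd row -> RS.
Chart row 5 tiled across columns 1-13: o p x o k k o p o p x o k
RS: work column 1 to column 13, symbols as charted — the tiled row is the row as worked.
Counting 10 along the worked row gives p.

Stitch:
p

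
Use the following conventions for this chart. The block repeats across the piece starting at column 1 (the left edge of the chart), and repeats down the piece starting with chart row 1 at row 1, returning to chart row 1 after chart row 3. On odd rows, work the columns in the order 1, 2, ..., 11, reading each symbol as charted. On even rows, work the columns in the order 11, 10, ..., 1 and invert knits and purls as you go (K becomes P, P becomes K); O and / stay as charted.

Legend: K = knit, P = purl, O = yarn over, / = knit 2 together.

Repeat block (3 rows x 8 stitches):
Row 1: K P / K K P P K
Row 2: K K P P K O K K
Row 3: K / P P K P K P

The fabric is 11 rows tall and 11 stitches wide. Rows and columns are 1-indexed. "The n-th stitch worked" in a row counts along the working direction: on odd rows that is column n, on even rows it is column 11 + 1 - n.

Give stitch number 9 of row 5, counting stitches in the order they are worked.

Result:
K

Derivation:
Row 5 uses chart row ((5-1) mod 3)+1 = 2. Row 5 is odd, so RS.
Chart row 2 tiled across columns 1-11: K K P P K O K K K K P
Right side: take the tiled row as-is (worked left to right from column 1).
The 9th stitch worked is K.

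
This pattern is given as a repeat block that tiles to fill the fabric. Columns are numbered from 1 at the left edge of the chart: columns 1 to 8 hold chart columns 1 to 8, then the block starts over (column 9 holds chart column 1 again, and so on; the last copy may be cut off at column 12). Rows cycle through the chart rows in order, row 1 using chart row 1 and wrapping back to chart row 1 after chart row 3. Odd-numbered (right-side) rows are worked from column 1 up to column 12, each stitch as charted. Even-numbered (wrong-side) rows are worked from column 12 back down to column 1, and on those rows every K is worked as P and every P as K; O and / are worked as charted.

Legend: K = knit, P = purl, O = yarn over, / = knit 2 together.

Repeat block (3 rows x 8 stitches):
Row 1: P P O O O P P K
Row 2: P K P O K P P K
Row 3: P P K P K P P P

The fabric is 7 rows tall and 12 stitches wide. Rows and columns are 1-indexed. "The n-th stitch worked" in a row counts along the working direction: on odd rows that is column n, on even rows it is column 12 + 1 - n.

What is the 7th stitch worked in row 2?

Stitch:
K

Derivation:
For row 2: chart row = ((2-1) mod 3) + 1 = 2; this is a WS (even) row.
Chart row 2 tiled across columns 1-12: P K P O K P P K P K P O
WS: work from column 12 back to column 1 (reverse the tiled row), swapping K<->P (O and / unchanged).
Row 2 as worked: O K P K P K K P O K P K
Stitch 7 in working order -> K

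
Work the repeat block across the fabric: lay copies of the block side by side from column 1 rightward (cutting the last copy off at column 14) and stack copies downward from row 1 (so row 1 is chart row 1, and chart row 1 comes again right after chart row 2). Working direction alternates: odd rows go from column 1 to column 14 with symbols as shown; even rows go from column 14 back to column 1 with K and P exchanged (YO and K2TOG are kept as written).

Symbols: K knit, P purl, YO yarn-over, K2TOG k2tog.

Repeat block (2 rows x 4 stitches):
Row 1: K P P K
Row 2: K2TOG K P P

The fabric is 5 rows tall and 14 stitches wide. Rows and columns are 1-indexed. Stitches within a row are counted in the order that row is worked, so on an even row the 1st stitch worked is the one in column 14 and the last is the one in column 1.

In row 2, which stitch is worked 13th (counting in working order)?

== STITCH ==
P

Derivation:
For row 2: chart row = ((2-1) mod 2) + 1 = 2; this is a WS (even) row.
Chart row 2 tiled across columns 1-14: K2TOG K P P K2TOG K P P K2TOG K P P K2TOG K
WS row: flip the tiled sequence (start at column 14) and apply K<->P; YO and K2TOG stay.
Row 2 as worked: P K2TOG K K P K2TOG K K P K2TOG K K P K2TOG
The 13th stitch worked is P.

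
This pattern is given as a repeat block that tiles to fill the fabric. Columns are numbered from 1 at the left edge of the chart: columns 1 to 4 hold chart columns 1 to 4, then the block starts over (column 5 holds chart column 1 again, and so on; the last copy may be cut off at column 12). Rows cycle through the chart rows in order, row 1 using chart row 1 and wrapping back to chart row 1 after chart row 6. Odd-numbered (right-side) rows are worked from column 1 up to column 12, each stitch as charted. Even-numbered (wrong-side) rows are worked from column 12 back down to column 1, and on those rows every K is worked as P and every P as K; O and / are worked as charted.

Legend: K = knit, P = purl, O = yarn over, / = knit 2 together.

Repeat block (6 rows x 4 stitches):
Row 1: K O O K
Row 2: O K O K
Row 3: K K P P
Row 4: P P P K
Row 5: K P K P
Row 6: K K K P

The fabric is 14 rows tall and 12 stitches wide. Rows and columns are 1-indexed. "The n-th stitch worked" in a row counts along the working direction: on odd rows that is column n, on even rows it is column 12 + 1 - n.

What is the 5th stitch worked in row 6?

Stitch:
K

Derivation:
Row 6 uses chart row ((6-1) mod 6)+1 = 6. Row 6 is even, so WS.
Chart row 6 tiled across columns 1-12: K K K P K K K P K K K P
Wrong side: read the tiled row from column 12 down to 1 and exchange K with P (leave O, /).
Row 6 as worked: K P P P K P P P K P P P
Counting 5 along the worked row gives K.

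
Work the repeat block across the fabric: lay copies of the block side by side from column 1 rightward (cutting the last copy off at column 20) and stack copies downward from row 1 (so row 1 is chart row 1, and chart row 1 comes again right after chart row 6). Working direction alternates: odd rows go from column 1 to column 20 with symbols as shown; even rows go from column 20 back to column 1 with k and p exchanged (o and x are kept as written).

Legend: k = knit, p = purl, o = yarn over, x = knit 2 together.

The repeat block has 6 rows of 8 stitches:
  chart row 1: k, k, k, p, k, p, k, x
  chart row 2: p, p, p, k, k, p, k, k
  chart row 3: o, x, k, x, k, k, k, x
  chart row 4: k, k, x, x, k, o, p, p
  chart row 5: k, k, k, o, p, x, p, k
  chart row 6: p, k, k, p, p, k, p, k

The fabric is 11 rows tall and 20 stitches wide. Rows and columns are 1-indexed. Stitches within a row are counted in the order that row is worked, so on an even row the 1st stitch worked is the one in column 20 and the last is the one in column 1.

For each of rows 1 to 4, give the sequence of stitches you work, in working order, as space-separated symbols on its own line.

== ROWS AS WORKED ==
k k k p k p k x k k k p k p k x k k k p
p k k k p p k p p k k k p p k p p k k k
o x k x k k k x o x k x k k k x o x k x
x x p p k k o p x x p p k k o p x x p p

Derivation:
Row 1: chart row 1, RS - tile across columns 1-20 and work as-is.
Row 2: chart row 2, WS - tiled (columns 1-20): p p p k k p k k p p p k k p k k p p p k; work from column 20 back to 1 with k<->p swapped.
Row 3: chart row 3, RS - tile across columns 1-20 and work as-is.
Row 4: chart row 4, WS - tiled (columns 1-20): k k x x k o p p k k x x k o p p k k x x; work from column 20 back to 1 with k<->p swapped.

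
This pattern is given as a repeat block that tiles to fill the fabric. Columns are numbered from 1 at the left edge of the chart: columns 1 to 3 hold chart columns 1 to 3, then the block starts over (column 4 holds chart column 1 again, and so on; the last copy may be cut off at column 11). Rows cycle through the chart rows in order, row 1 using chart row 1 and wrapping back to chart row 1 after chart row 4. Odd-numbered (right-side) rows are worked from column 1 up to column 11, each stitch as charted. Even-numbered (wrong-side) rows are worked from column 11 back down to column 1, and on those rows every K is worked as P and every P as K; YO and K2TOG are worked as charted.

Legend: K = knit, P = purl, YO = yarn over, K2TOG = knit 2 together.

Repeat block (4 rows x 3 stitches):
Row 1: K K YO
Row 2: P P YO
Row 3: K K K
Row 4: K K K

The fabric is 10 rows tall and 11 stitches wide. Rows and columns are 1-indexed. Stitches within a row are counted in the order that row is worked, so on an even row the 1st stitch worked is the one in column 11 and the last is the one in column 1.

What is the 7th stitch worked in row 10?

Stitch:
K

Derivation:
Row 10 uses chart row ((10-1) mod 4)+1 = 2. Row 10 is even, so WS.
Chart row 2 tiled across columns 1-11: P P YO P P YO P P YO P P
WS row: flip the tiled sequence (start at column 11) and apply K<->P; YO and K2TOG stay.
Row 10 as worked: K K YO K K YO K K YO K K
Stitch 7 in working order -> K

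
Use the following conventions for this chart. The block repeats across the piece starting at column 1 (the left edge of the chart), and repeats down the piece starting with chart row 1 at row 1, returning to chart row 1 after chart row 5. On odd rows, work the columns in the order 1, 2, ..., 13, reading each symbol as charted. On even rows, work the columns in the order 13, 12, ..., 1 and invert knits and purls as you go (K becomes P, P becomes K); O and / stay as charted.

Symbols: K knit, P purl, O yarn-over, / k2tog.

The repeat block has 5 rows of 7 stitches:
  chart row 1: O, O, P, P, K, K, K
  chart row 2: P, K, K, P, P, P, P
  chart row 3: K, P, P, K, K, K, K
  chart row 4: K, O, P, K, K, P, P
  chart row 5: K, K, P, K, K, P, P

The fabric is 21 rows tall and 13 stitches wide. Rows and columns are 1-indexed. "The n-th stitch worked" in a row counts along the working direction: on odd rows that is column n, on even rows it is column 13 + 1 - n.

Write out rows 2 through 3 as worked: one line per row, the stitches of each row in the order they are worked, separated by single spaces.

Result:
K K K P P K K K K K P P K
K P P K K K K K P P K K K

Derivation:
Row 2: chart row 2, WS - tiled (columns 1-13): P K K P P P P P K K P P P; work from column 13 back to 1 with K<->P swapped.
Row 3: chart row 3, RS - tile across columns 1-13 and work as-is.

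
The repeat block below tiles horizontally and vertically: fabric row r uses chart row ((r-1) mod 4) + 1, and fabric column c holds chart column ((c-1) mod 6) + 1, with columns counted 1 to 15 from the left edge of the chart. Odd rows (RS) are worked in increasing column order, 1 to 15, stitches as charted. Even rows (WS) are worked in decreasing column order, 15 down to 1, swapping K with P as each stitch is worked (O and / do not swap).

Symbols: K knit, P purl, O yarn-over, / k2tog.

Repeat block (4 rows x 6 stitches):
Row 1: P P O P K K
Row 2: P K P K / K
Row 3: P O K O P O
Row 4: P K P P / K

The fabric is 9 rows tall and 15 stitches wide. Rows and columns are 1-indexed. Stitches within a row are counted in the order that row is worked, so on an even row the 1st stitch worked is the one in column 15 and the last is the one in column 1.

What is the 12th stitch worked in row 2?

Row 2: (2-1) mod 4 = 1, so use chart row 2. Even row -> WS.
Chart row 2 tiled across columns 1-15: P K P K / K P K P K / K P K P
WS: work from column 15 back to column 1 (reverse the tiled row), swapping K<->P (O and / unchanged).
Row 2 as worked: K P K P / P K P K P / P K P K
Stitch 12 in working order -> P

Stitch:
P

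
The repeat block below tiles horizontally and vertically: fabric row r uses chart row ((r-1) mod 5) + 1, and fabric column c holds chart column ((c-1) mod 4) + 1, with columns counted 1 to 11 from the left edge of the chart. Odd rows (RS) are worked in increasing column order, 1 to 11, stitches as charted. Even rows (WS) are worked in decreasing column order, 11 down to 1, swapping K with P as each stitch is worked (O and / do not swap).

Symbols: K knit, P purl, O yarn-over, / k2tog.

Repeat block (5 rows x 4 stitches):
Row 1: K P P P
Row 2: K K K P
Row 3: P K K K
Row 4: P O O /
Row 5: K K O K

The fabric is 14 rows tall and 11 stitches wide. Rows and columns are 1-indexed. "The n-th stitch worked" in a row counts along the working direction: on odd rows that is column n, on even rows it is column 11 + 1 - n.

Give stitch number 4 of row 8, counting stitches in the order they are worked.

Stitch:
P

Derivation:
For row 8: chart row = ((8-1) mod 5) + 1 = 3; this is a WS (even) row.
Chart row 3 tiled across columns 1-11: P K K K P K K K P K K
WS row: flip the tiled sequence (start at column 11) and apply K<->P; O and / stay.
Row 8 as worked: P P K P P P K P P P K
Stitch 4 in working order -> P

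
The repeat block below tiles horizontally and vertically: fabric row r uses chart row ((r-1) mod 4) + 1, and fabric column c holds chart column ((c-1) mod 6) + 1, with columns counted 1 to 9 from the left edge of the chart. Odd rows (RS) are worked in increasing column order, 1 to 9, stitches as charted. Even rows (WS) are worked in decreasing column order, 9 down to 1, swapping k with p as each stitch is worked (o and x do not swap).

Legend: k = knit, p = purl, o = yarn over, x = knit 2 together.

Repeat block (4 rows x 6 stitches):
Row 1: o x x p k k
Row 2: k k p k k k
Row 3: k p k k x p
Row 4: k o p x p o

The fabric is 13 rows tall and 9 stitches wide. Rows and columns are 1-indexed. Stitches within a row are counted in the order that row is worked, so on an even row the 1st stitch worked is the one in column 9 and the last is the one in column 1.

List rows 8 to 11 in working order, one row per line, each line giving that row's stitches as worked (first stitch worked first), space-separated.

Row 8: chart row 4, WS - tiled (columns 1-9): k o p x p o k o p; work from column 9 back to 1 with k<->p swapped.
Row 9: chart row 1, RS - tile across columns 1-9 and work as-is.
Row 10: chart row 2, WS - tiled (columns 1-9): k k p k k k k k p; work from column 9 back to 1 with k<->p swapped.
Row 11: chart row 3, RS - tile across columns 1-9 and work as-is.

Rows as worked:
k o p o k x k o p
o x x p k k o x x
k p p p p p k p p
k p k k x p k p k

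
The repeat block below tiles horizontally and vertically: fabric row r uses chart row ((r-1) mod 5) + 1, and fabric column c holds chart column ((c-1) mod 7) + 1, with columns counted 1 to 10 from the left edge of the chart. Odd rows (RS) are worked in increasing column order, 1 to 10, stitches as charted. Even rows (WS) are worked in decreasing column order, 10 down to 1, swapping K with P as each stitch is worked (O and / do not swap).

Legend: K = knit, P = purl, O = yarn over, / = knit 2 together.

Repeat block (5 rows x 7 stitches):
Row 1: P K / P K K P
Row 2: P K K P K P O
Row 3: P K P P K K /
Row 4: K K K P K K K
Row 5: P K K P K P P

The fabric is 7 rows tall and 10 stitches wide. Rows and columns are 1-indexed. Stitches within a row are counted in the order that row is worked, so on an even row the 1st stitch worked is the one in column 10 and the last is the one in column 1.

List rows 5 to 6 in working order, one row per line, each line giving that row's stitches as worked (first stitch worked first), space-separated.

Rows as worked:
P K K P K P P P K K
/ P K K P P K / P K

Derivation:
Row 5: chart row 5, RS - tile across columns 1-10 and work as-is.
Row 6: chart row 1, WS - tiled (columns 1-10): P K / P K K P P K /; work from column 10 back to 1 with K<->P swapped.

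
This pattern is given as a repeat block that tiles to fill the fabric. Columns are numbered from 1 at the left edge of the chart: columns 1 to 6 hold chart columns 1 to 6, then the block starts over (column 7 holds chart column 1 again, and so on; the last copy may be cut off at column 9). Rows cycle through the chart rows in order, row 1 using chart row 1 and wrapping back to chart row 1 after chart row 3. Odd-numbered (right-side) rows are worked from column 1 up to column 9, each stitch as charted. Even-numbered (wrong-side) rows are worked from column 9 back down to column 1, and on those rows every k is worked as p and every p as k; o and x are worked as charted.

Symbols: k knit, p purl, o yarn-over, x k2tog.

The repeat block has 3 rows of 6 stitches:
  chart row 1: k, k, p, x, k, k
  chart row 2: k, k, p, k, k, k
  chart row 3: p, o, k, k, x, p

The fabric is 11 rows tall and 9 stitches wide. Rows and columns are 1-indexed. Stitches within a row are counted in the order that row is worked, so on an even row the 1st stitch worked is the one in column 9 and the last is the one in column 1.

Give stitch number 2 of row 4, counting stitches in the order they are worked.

Stitch:
p

Derivation:
Row 4: (4-1) mod 3 = 0, so use chart row 1. Even row -> WS.
Chart row 1 tiled across columns 1-9: k k p x k k k k p
Wrong side: read the tiled row from column 9 down to 1 and exchange k with p (leave o, x).
Row 4 as worked: k p p p p x k p p
Stitch 2 in working order -> p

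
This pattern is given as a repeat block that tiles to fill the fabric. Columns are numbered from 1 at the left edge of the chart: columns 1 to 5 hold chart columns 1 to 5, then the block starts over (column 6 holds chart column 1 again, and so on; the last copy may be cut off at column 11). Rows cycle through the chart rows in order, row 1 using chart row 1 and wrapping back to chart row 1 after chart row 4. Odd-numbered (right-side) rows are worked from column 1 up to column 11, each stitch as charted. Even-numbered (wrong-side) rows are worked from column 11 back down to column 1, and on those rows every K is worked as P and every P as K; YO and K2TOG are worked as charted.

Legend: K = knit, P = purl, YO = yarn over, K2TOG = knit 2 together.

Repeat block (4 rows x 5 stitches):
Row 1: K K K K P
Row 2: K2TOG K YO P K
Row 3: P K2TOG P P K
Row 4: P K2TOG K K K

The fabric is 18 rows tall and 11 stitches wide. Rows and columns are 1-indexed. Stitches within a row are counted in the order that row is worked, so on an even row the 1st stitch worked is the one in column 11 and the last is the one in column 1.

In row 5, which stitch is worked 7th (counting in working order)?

Stitch:
K

Derivation:
Row 5 uses chart row ((5-1) mod 4)+1 = 1. Row 5 is odd, so RS.
Chart row 1 tiled across columns 1-11: K K K K P K K K K P K
Right side: take the tiled row as-is (worked left to right from column 1).
Stitch 7 in working order -> K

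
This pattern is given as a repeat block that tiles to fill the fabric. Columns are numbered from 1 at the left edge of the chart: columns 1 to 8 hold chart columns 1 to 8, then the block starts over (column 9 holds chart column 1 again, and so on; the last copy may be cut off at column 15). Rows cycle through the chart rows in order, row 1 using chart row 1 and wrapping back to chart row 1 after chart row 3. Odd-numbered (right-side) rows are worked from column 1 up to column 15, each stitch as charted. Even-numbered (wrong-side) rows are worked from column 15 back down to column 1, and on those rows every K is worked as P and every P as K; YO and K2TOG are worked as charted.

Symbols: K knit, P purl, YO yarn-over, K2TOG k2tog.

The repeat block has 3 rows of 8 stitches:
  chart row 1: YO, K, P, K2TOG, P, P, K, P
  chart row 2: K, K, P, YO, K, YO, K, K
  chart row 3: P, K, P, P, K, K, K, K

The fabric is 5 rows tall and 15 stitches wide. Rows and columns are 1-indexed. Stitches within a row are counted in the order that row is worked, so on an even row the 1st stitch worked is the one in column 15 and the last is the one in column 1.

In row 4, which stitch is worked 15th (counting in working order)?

Row 4: (4-1) mod 3 = 0, so use chart row 1. Even row -> WS.
Chart row 1 tiled across columns 1-15: YO K P K2TOG P P K P YO K P K2TOG P P K
Wrong side: read the tiled row from column 15 down to 1 and exchange K with P (leave YO, K2TOG).
Row 4 as worked: P K K K2TOG K P YO K P K K K2TOG K P YO
The 15th stitch worked is YO.

Result:
YO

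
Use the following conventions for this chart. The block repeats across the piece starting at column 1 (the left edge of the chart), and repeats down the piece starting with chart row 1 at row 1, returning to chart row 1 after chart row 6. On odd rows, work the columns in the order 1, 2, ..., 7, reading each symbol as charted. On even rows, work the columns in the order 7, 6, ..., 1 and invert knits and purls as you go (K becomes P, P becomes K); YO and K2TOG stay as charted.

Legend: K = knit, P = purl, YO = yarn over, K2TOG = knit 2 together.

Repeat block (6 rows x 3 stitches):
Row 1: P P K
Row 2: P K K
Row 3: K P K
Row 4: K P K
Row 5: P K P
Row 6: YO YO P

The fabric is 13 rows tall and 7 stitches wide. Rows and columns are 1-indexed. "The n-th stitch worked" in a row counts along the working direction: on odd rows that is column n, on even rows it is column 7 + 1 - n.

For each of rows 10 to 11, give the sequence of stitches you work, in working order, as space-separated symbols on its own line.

Result:
P P K P P K P
P K P P K P P

Derivation:
Row 10: chart row 4, WS - tiled (columns 1-7): K P K K P K K; work from column 7 back to 1 with K<->P swapped.
Row 11: chart row 5, RS - tile across columns 1-7 and work as-is.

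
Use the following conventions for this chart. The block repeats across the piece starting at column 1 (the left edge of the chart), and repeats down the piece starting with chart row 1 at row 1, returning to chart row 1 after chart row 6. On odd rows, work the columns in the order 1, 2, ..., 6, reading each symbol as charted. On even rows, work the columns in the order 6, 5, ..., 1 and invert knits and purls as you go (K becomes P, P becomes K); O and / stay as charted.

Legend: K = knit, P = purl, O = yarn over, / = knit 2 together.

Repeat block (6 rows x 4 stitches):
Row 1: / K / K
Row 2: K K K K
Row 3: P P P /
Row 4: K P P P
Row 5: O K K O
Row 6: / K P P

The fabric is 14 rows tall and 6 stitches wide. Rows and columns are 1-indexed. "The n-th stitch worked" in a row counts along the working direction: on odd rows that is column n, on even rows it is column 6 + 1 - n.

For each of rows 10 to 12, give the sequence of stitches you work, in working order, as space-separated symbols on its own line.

Rows as worked:
K P K K K P
O K K O O K
P / K K P /

Derivation:
Row 10: chart row 4, WS - tiled (columns 1-6): K P P P K P; work from column 6 back to 1 with K<->P swapped.
Row 11: chart row 5, RS - tile across columns 1-6 and work as-is.
Row 12: chart row 6, WS - tiled (columns 1-6): / K P P / K; work from column 6 back to 1 with K<->P swapped.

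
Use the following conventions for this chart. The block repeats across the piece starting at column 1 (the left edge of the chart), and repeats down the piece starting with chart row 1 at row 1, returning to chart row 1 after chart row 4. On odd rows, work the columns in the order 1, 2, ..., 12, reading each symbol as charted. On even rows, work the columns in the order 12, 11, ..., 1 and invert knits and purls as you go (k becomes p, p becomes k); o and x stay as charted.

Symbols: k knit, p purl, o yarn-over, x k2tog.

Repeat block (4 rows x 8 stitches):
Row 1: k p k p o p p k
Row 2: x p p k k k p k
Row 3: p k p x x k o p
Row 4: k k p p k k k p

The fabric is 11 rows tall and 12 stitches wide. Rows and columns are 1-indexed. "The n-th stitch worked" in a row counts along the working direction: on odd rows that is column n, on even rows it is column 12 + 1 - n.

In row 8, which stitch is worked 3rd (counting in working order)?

== STITCH ==
p

Derivation:
For row 8: chart row = ((8-1) mod 4) + 1 = 4; this is a WS (even) row.
Chart row 4 tiled across columns 1-12: k k p p k k k p k k p p
WS: work from column 12 back to column 1 (reverse the tiled row), swapping k<->p (o and x unchanged).
Row 8 as worked: k k p p k p p p k k p p
Counting 3 along the worked row gives p.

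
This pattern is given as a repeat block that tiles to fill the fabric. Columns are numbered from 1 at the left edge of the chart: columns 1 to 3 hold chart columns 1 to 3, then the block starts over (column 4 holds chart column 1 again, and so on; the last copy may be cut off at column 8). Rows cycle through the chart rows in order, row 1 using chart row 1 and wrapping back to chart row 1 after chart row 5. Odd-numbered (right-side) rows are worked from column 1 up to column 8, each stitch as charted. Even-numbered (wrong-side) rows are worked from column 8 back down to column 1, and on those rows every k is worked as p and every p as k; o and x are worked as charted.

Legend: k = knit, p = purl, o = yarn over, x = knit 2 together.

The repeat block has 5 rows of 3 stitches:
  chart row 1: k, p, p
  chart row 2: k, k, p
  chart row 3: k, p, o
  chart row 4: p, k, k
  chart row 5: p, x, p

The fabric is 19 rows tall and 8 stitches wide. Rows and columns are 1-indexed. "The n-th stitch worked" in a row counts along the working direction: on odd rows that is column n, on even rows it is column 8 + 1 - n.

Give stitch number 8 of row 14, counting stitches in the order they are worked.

Row 14: (14-1) mod 5 = 3, so use chart row 4. Even row -> WS.
Chart row 4 tiled across columns 1-8: p k k p k k p k
WS: work from column 8 back to column 1 (reverse the tiled row), swapping k<->p (o and x unchanged).
Row 14 as worked: p k p p k p p k
Stitch 8 in working order -> k

Result:
k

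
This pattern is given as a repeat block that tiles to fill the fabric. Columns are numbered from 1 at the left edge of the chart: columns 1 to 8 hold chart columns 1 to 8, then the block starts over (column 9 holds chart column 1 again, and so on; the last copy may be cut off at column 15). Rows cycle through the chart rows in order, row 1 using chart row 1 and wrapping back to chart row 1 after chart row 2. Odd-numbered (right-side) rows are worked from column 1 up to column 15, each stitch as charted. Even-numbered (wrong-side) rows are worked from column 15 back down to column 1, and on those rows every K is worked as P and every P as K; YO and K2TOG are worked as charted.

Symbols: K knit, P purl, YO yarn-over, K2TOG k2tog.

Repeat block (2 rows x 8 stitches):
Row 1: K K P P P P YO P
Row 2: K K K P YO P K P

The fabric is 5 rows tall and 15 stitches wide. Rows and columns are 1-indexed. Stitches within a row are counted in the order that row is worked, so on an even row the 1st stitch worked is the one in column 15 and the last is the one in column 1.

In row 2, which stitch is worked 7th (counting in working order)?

Row 2: (2-1) mod 2 = 1, so use chart row 2. Even row -> WS.
Chart row 2 tiled across columns 1-15: K K K P YO P K P K K K P YO P K
WS row: flip the tiled sequence (start at column 15) and apply K<->P; YO and K2TOG stay.
Row 2 as worked: P K YO K P P P K P K YO K P P P
The 7th stitch worked is P.

Stitch:
P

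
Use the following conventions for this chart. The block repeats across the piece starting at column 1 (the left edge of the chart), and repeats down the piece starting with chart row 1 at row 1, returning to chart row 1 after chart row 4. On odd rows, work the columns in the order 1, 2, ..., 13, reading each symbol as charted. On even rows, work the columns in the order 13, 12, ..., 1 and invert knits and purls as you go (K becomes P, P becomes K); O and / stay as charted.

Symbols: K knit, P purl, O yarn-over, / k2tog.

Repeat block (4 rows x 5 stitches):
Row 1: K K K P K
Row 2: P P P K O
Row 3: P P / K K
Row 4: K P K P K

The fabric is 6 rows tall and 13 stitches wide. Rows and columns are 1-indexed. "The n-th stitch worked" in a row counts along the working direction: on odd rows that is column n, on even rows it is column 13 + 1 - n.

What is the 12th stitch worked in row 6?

For row 6: chart row = ((6-1) mod 4) + 1 = 2; this is a WS (even) row.
Chart row 2 tiled across columns 1-13: P P P K O P P P K O P P P
Wrong side: read the tiled row from column 13 down to 1 and exchange K with P (leave O, /).
Row 6 as worked: K K K O P K K K O P K K K
Counting 12 along the worked row gives K.

Result:
K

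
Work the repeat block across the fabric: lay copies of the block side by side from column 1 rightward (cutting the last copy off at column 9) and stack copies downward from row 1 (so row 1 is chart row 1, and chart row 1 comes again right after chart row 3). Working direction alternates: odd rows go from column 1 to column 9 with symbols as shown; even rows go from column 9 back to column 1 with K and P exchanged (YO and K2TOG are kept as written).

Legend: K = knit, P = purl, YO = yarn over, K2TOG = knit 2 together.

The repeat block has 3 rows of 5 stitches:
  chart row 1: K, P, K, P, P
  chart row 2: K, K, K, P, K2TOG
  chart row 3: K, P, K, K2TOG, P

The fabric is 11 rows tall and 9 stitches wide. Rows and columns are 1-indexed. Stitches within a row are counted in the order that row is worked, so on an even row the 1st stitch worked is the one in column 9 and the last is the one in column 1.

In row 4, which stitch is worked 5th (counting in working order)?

Stitch:
K

Derivation:
Row 4 uses chart row ((4-1) mod 3)+1 = 1. Row 4 is even, so WS.
Chart row 1 tiled across columns 1-9: K P K P P K P K P
WS row: flip the tiled sequence (start at column 9) and apply K<->P; YO and K2TOG stay.
Row 4 as worked: K P K P K K P K P
Counting 5 along the worked row gives K.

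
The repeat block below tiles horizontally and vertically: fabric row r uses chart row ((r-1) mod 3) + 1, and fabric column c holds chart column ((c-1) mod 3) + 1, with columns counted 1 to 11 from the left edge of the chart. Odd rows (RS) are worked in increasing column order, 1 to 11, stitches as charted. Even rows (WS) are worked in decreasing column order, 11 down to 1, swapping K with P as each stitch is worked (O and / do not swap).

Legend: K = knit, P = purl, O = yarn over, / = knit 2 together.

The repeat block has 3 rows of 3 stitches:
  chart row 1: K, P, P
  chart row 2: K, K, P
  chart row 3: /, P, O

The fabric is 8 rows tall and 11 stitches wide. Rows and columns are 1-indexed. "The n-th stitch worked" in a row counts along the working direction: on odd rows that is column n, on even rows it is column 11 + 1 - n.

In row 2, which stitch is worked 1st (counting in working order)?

For row 2: chart row = ((2-1) mod 3) + 1 = 2; this is a WS (even) row.
Chart row 2 tiled across columns 1-11: K K P K K P K K P K K
Wrong side: read the tiled row from column 11 down to 1 and exchange K with P (leave O, /).
Row 2 as worked: P P K P P K P P K P P
The 1st stitch worked is P.

Result:
P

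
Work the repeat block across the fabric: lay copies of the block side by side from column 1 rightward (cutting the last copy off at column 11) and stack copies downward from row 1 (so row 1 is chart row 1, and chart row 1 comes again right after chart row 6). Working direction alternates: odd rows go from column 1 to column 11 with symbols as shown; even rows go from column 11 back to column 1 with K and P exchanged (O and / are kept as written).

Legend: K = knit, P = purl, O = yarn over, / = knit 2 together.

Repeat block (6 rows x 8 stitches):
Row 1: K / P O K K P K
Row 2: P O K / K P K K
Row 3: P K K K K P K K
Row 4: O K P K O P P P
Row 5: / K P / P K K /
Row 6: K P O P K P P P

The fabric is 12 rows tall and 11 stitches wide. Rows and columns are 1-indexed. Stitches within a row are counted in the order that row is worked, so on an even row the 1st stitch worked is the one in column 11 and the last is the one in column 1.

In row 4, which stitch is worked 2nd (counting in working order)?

Stitch:
P

Derivation:
For row 4: chart row = ((4-1) mod 6) + 1 = 4; this is a WS (even) row.
Chart row 4 tiled across columns 1-11: O K P K O P P P O K P
WS: work from column 11 back to column 1 (reverse the tiled row), swapping K<->P (O and / unchanged).
Row 4 as worked: K P O K K K O P K P O
Stitch 2 in working order -> P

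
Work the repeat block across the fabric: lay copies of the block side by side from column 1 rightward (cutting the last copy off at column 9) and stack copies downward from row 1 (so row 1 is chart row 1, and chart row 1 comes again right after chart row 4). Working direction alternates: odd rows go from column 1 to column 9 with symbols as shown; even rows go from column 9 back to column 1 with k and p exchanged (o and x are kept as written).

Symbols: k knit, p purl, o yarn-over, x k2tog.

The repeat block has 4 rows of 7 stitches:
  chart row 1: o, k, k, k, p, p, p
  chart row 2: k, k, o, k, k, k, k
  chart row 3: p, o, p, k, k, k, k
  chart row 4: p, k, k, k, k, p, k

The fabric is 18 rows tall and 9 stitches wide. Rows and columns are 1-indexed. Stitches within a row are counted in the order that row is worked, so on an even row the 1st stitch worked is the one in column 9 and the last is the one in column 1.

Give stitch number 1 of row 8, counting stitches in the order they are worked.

Result:
p

Derivation:
Row 8: (8-1) mod 4 = 3, so use chart row 4. Even row -> WS.
Chart row 4 tiled across columns 1-9: p k k k k p k p k
WS: work from column 9 back to column 1 (reverse the tiled row), swapping k<->p (o and x unchanged).
Row 8 as worked: p k p k p p p p k
Stitch 1 in working order -> p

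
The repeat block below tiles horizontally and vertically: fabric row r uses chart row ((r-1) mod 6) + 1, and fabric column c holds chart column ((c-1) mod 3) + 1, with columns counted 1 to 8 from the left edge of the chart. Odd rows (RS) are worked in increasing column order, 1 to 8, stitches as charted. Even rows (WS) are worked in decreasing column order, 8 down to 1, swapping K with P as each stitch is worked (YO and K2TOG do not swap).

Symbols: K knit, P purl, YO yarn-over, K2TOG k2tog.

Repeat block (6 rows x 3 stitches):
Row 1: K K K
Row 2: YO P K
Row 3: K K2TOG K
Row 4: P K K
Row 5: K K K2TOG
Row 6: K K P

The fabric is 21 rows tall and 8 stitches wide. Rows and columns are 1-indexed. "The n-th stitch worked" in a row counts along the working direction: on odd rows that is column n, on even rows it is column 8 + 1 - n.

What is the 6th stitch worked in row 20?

For row 20: chart row = ((20-1) mod 6) + 1 = 2; this is a WS (even) row.
Chart row 2 tiled across columns 1-8: YO P K YO P K YO P
WS: work from column 8 back to column 1 (reverse the tiled row), swapping K<->P (YO and K2TOG unchanged).
Row 20 as worked: K YO P K YO P K YO
Counting 6 along the worked row gives P.

== STITCH ==
P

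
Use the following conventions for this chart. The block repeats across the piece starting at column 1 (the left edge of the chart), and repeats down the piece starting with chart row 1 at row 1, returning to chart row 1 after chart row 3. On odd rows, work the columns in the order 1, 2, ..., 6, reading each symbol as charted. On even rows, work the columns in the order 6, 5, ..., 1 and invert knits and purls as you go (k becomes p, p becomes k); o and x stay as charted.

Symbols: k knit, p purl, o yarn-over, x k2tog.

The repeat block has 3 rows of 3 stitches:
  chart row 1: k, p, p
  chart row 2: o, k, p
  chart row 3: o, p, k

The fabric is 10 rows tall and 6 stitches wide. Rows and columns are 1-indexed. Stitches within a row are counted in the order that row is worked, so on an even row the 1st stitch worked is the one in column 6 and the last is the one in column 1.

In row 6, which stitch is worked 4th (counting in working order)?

Result:
p

Derivation:
Row 6: (6-1) mod 3 = 2, so use chart row 3. Even row -> WS.
Chart row 3 tiled across columns 1-6: o p k o p k
Wrong side: read the tiled row from column 6 down to 1 and exchange k with p (leave o, x).
Row 6 as worked: p k o p k o
The 4th stitch worked is p.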